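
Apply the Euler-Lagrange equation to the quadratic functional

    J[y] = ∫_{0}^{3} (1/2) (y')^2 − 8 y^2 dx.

The Lagrangian is L = (1/2) (y')^2 − 8 y^2.
Compute ∂L/∂y = -16y, ∂L/∂y' = y'.
The Euler-Lagrange equation d/dx(∂L/∂y') − ∂L/∂y = 0 reduces to
    y'' + 16 y = 0.
Its general solution is
    y(x) = A sin(4x) + B cos(4x),
with A, B fixed by the endpoint conditions.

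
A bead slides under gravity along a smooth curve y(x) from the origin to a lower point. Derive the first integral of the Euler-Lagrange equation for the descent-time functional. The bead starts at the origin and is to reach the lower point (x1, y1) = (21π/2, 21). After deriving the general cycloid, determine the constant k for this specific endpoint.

The Lagrangian L = sqrt((1 + y'^2) / y) has no explicit x dependence, so the Beltrami identity applies:
    L − y' ∂L/∂y' = C.
Compute ∂L/∂y' = y' / sqrt(y (1 + y'^2)).
Substitute:
    sqrt((1 + y'^2)/y) − y'·y' / sqrt(y (1 + y'^2))
    = (1 + y'^2) / sqrt(y (1 + y'^2)) − y'^2 / sqrt(y (1 + y'^2))
    = 1 / sqrt(y (1 + y'^2)) = C.
Squaring and rearranging gives the first integral
    y (1 + y'^2) = 1/C^2 =: k   (constant).
Solving this first-order ODE by the substitution
    y = (k/2)(1 − cos θ)
yields the cycloid parameterisation
    x(θ) = (k/2)(θ − sin θ),   y(θ) = (k/2)(1 − cos θ).
The constant k is fixed by the endpoint condition.
Now fit the given lower endpoint (x1, y1) = (21π/2, 21). At the bottom of the first arch (θ = π), the parametric equations give
    y(π) = (k/2)(1 − cos π) = k,
    x(π) = (k/2)(π − sin π) = kπ/2.
Matching y(π) = 21 gives k = 21, consistent with x(π) = 21π/2. Therefore the specific cycloid is
    x(θ) = (21/2)(θ − sin θ),   y(θ) = (21/2)(1 − cos θ).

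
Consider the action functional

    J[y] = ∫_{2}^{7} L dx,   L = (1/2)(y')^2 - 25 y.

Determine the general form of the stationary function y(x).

The Lagrangian is L = (1/2)(y')^2 - 25 y.
∂L/∂y = -25.
∂L/∂y' = y'.
The Euler-Lagrange equation d/dx(∂L/∂y') − ∂L/∂y = 0 becomes:
    y'' + 25 = 0
General solution: y(x) = -(25/2) x^2 + A x + B, where A and B are arbitrary constants fixed by the endpoint conditions.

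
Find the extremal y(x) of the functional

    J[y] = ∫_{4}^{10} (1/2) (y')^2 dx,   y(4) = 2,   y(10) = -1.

The Lagrangian is L = (1/2) (y')^2.
Compute ∂L/∂y = 0, ∂L/∂y' = y'.
The Euler-Lagrange equation d/dx(∂L/∂y') − ∂L/∂y = 0 reduces to
    y'' = 0.
Its general solution is
    y(x) = A x + B,
with A, B fixed by the endpoint conditions.
Applying the endpoint conditions y(4) = 2 and y(10) = -1: solve A·4 + B = 2 and A·10 + B = -1. Subtracting gives A(10 − 4) = -1 − 2, so A = -1/2, and B = 2 − A·4 = 4. Therefore
    y(x) = (-1/2) x + 4.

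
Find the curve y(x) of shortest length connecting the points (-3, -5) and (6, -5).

Arc-length functional: J[y] = ∫ sqrt(1 + (y')^2) dx.
Lagrangian L = sqrt(1 + (y')^2) has no explicit y dependence, so ∂L/∂y = 0 and the Euler-Lagrange equation gives
    d/dx( y' / sqrt(1 + (y')^2) ) = 0  ⇒  y' / sqrt(1 + (y')^2) = const.
Hence y' is constant, so y(x) is affine.
Fitting the endpoints (-3, -5) and (6, -5):
    slope m = ((-5) − (-5)) / (6 − (-3)) = 0,
    intercept c = (-5) − m·(-3) = -5.
Extremal: y(x) = -5.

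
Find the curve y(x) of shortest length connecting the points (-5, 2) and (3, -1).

Arc-length functional: J[y] = ∫ sqrt(1 + (y')^2) dx.
Lagrangian L = sqrt(1 + (y')^2) has no explicit y dependence, so ∂L/∂y = 0 and the Euler-Lagrange equation gives
    d/dx( y' / sqrt(1 + (y')^2) ) = 0  ⇒  y' / sqrt(1 + (y')^2) = const.
Hence y' is constant, so y(x) is affine.
Fitting the endpoints (-5, 2) and (3, -1):
    slope m = ((-1) − 2) / (3 − (-5)) = -3/8,
    intercept c = 2 − m·(-5) = 1/8.
Extremal: y(x) = (-3/8) x + 1/8.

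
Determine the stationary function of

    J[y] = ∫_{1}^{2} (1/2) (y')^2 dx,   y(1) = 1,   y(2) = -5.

The Lagrangian is L = (1/2) (y')^2.
Compute ∂L/∂y = 0, ∂L/∂y' = y'.
The Euler-Lagrange equation d/dx(∂L/∂y') − ∂L/∂y = 0 reduces to
    y'' = 0.
Its general solution is
    y(x) = A x + B,
with A, B fixed by the endpoint conditions.
Applying the endpoint conditions y(1) = 1 and y(2) = -5: solve A·1 + B = 1 and A·2 + B = -5. Subtracting gives A(2 − 1) = -5 − 1, so A = -6, and B = 1 − A·1 = 7. Therefore
    y(x) = -6 x + 7.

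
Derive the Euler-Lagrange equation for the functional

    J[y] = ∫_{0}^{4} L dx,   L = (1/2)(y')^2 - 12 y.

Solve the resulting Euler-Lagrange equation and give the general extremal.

The Lagrangian is L = (1/2)(y')^2 - 12 y.
∂L/∂y = -12.
∂L/∂y' = y'.
The Euler-Lagrange equation d/dx(∂L/∂y') − ∂L/∂y = 0 becomes:
    y'' + 12 = 0
General solution: y(x) = -6 x^2 + A x + B, where A and B are arbitrary constants fixed by the endpoint conditions.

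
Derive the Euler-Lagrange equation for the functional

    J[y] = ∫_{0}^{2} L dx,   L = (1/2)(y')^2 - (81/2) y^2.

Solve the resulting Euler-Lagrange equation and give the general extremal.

The Lagrangian is L = (1/2)(y')^2 - (81/2) y^2.
∂L/∂y = -81y.
∂L/∂y' = y'.
The Euler-Lagrange equation d/dx(∂L/∂y') − ∂L/∂y = 0 becomes:
    y'' + 81 y = 0
General solution: y(x) = A sin(9x) + B cos(9x), where A and B are arbitrary constants fixed by the endpoint conditions.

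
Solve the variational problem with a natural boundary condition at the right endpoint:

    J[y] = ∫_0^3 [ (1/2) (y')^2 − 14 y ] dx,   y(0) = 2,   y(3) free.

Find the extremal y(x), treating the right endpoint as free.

The Lagrangian L = (1/2) (y')^2 − 14 y gives
    ∂L/∂y = −14,   ∂L/∂y' = y'.
Euler-Lagrange: d/dx(y') − (−14) = 0, i.e. y'' + 14 = 0, so
    y(x) = −(14/2) x^2 + C1 x + C2.
Fixed left endpoint y(0) = 2 ⇒ C2 = 2.
The right endpoint x = 3 is free, so the natural (transversality) condition is ∂L/∂y' |_{x=3} = 0, i.e. y'(3) = 0.
Compute y'(x) = −14 x + C1, so y'(3) = −42 + C1 = 0 ⇒ C1 = 42.
Therefore the extremal is
    y(x) = −7 x^2 + 42 x + 2.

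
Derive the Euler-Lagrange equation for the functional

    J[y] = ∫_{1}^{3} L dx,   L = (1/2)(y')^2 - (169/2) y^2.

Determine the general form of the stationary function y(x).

The Lagrangian is L = (1/2)(y')^2 - (169/2) y^2.
∂L/∂y = -169y.
∂L/∂y' = y'.
The Euler-Lagrange equation d/dx(∂L/∂y') − ∂L/∂y = 0 becomes:
    y'' + 169 y = 0
General solution: y(x) = A sin(13x) + B cos(13x), where A and B are arbitrary constants fixed by the endpoint conditions.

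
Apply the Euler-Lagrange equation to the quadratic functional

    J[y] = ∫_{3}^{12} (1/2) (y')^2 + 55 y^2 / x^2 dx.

The Lagrangian is L = (1/2) (y')^2 + 55 y^2 / x^2.
Compute ∂L/∂y = 110y/x^2, ∂L/∂y' = y'.
The Euler-Lagrange equation d/dx(∂L/∂y') − ∂L/∂y = 0 reduces to
    y'' − 110/x^2 · y = 0  (x > 0).
Its general solution is
    y(x) = A x^11 + B x^(-10),
with A, B fixed by the endpoint conditions.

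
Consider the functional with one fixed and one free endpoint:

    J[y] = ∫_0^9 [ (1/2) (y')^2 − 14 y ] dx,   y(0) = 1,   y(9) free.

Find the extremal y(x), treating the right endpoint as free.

The Lagrangian L = (1/2) (y')^2 − 14 y gives
    ∂L/∂y = −14,   ∂L/∂y' = y'.
Euler-Lagrange: d/dx(y') − (−14) = 0, i.e. y'' + 14 = 0, so
    y(x) = −(14/2) x^2 + C1 x + C2.
Fixed left endpoint y(0) = 1 ⇒ C2 = 1.
The right endpoint x = 9 is free, so the natural (transversality) condition is ∂L/∂y' |_{x=9} = 0, i.e. y'(9) = 0.
Compute y'(x) = −14 x + C1, so y'(9) = −126 + C1 = 0 ⇒ C1 = 126.
Therefore the extremal is
    y(x) = −7 x^2 + 126 x + 1.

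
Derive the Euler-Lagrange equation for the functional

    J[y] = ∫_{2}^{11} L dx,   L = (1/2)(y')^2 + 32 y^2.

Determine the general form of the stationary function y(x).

The Lagrangian is L = (1/2)(y')^2 + 32 y^2.
∂L/∂y = 64y.
∂L/∂y' = y'.
The Euler-Lagrange equation d/dx(∂L/∂y') − ∂L/∂y = 0 becomes:
    y'' - 64 y = 0
General solution: y(x) = A e^(8x) + B e^(-8x), where A and B are arbitrary constants fixed by the endpoint conditions.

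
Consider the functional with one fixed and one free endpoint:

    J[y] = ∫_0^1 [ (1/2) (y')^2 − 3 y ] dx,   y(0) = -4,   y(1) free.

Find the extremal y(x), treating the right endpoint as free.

The Lagrangian L = (1/2) (y')^2 − 3 y gives
    ∂L/∂y = −3,   ∂L/∂y' = y'.
Euler-Lagrange: d/dx(y') − (−3) = 0, i.e. y'' + 3 = 0, so
    y(x) = −(3/2) x^2 + C1 x + C2.
Fixed left endpoint y(0) = -4 ⇒ C2 = -4.
The right endpoint x = 1 is free, so the natural (transversality) condition is ∂L/∂y' |_{x=1} = 0, i.e. y'(1) = 0.
Compute y'(x) = −3 x + C1, so y'(1) = −3 + C1 = 0 ⇒ C1 = 3.
Therefore the extremal is
    y(x) = −(3/2) x^2 + 3 x − 4.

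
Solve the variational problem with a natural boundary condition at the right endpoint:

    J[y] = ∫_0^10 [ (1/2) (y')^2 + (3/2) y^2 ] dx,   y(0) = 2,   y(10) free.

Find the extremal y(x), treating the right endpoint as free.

The Lagrangian L = (1/2) (y')^2 + (3/2) y^2 gives
    ∂L/∂y = 3 y,   ∂L/∂y' = y'.
Euler-Lagrange: y'' − 3 y = 0.
With k = sqrt(3), the general solution is
    y(x) = A cosh(sqrt(3) x) + B sinh(sqrt(3) x).
Fixed left endpoint y(0) = 2 ⇒ A = 2.
The right endpoint x = 10 is free, so the natural (transversality) condition is ∂L/∂y' |_{x=10} = 0, i.e. y'(10) = 0.
Compute y'(x) = A k sinh(k x) + B k cosh(k x), so
    y'(10) = A k sinh(k·10) + B k cosh(k·10) = 0
    ⇒ B = −A tanh(k·10) = − 2 tanh(sqrt(3)·10).
Therefore the extremal is
    y(x) = 2 cosh(sqrt(3) x) − 2 tanh(sqrt(3)·10) sinh(sqrt(3) x).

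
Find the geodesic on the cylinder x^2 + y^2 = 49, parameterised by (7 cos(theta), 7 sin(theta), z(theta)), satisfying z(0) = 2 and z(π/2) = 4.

Parameterise the cylinder of radius R = 7 as
    r(θ) = (7 cos θ, 7 sin θ, z(θ)).
The arc-length element is
    ds = sqrt(49 + (dz/dθ)^2) dθ,
so the Lagrangian is L = sqrt(49 + z'^2).
L depends on z' only, not on z or θ, so ∂L/∂z = 0 and
    ∂L/∂z' = z' / sqrt(49 + z'^2).
The Euler-Lagrange equation gives
    d/dθ( z' / sqrt(49 + z'^2) ) = 0,
so z' is constant. Integrating once:
    z(θ) = a θ + b,
a helix on the cylinder (a straight line when the cylinder is unrolled). The constants a, b are determined by the endpoint conditions.
With endpoint conditions z(0) = 2 and z(π/2) = 4: from z(0) = b we get b = 2, and a·π/2 + 2 = 4 gives a = 4/π, so
    z(θ) = (4/π) θ + 2.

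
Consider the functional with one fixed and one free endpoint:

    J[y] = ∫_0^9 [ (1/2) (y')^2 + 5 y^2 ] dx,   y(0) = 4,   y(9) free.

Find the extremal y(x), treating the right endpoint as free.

The Lagrangian L = (1/2) (y')^2 + 5 y^2 gives
    ∂L/∂y = 10 y,   ∂L/∂y' = y'.
Euler-Lagrange: y'' − 10 y = 0.
With k = sqrt(10), the general solution is
    y(x) = A cosh(sqrt(10) x) + B sinh(sqrt(10) x).
Fixed left endpoint y(0) = 4 ⇒ A = 4.
The right endpoint x = 9 is free, so the natural (transversality) condition is ∂L/∂y' |_{x=9} = 0, i.e. y'(9) = 0.
Compute y'(x) = A k sinh(k x) + B k cosh(k x), so
    y'(9) = A k sinh(k·9) + B k cosh(k·9) = 0
    ⇒ B = −A tanh(k·9) = − 4 tanh(sqrt(10)·9).
Therefore the extremal is
    y(x) = 4 cosh(sqrt(10) x) − 4 tanh(sqrt(10)·9) sinh(sqrt(10) x).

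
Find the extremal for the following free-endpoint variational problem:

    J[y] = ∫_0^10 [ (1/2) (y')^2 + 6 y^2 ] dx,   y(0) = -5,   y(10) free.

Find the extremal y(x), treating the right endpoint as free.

The Lagrangian L = (1/2) (y')^2 + 6 y^2 gives
    ∂L/∂y = 12 y,   ∂L/∂y' = y'.
Euler-Lagrange: y'' − 12 y = 0.
With k = sqrt(12), the general solution is
    y(x) = A cosh(sqrt(12) x) + B sinh(sqrt(12) x).
Fixed left endpoint y(0) = -5 ⇒ A = -5.
The right endpoint x = 10 is free, so the natural (transversality) condition is ∂L/∂y' |_{x=10} = 0, i.e. y'(10) = 0.
Compute y'(x) = A k sinh(k x) + B k cosh(k x), so
    y'(10) = A k sinh(k·10) + B k cosh(k·10) = 0
    ⇒ B = −A tanh(k·10) = 5 tanh(sqrt(12)·10).
Therefore the extremal is
    y(x) = −5 cosh(sqrt(12) x) + 5 tanh(sqrt(12)·10) sinh(sqrt(12) x).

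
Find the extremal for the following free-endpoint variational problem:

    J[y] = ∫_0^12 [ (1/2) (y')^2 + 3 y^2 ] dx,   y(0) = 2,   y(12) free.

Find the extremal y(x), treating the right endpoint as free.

The Lagrangian L = (1/2) (y')^2 + 3 y^2 gives
    ∂L/∂y = 6 y,   ∂L/∂y' = y'.
Euler-Lagrange: y'' − 6 y = 0.
With k = sqrt(6), the general solution is
    y(x) = A cosh(sqrt(6) x) + B sinh(sqrt(6) x).
Fixed left endpoint y(0) = 2 ⇒ A = 2.
The right endpoint x = 12 is free, so the natural (transversality) condition is ∂L/∂y' |_{x=12} = 0, i.e. y'(12) = 0.
Compute y'(x) = A k sinh(k x) + B k cosh(k x), so
    y'(12) = A k sinh(k·12) + B k cosh(k·12) = 0
    ⇒ B = −A tanh(k·12) = − 2 tanh(sqrt(6)·12).
Therefore the extremal is
    y(x) = 2 cosh(sqrt(6) x) − 2 tanh(sqrt(6)·12) sinh(sqrt(6) x).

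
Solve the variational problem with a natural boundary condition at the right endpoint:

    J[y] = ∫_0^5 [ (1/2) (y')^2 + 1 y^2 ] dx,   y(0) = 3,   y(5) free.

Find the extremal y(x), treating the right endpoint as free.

The Lagrangian L = (1/2) (y')^2 + 1 y^2 gives
    ∂L/∂y = 2 y,   ∂L/∂y' = y'.
Euler-Lagrange: y'' − 2 y = 0.
With k = sqrt(2), the general solution is
    y(x) = A cosh(sqrt(2) x) + B sinh(sqrt(2) x).
Fixed left endpoint y(0) = 3 ⇒ A = 3.
The right endpoint x = 5 is free, so the natural (transversality) condition is ∂L/∂y' |_{x=5} = 0, i.e. y'(5) = 0.
Compute y'(x) = A k sinh(k x) + B k cosh(k x), so
    y'(5) = A k sinh(k·5) + B k cosh(k·5) = 0
    ⇒ B = −A tanh(k·5) = − 3 tanh(sqrt(2)·5).
Therefore the extremal is
    y(x) = 3 cosh(sqrt(2) x) − 3 tanh(sqrt(2)·5) sinh(sqrt(2) x).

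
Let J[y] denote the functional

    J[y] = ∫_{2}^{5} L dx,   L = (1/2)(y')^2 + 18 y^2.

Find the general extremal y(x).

The Lagrangian is L = (1/2)(y')^2 + 18 y^2.
∂L/∂y = 36y.
∂L/∂y' = y'.
The Euler-Lagrange equation d/dx(∂L/∂y') − ∂L/∂y = 0 becomes:
    y'' - 36 y = 0
General solution: y(x) = A e^(6x) + B e^(-6x), where A and B are arbitrary constants fixed by the endpoint conditions.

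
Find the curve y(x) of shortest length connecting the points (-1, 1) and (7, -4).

Arc-length functional: J[y] = ∫ sqrt(1 + (y')^2) dx.
Lagrangian L = sqrt(1 + (y')^2) has no explicit y dependence, so ∂L/∂y = 0 and the Euler-Lagrange equation gives
    d/dx( y' / sqrt(1 + (y')^2) ) = 0  ⇒  y' / sqrt(1 + (y')^2) = const.
Hence y' is constant, so y(x) is affine.
Fitting the endpoints (-1, 1) and (7, -4):
    slope m = ((-4) − 1) / (7 − (-1)) = -5/8,
    intercept c = 1 − m·(-1) = 3/8.
Extremal: y(x) = (-5/8) x + 3/8.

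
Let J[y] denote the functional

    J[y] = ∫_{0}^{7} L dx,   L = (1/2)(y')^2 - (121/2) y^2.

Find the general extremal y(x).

The Lagrangian is L = (1/2)(y')^2 - (121/2) y^2.
∂L/∂y = -121y.
∂L/∂y' = y'.
The Euler-Lagrange equation d/dx(∂L/∂y') − ∂L/∂y = 0 becomes:
    y'' + 121 y = 0
General solution: y(x) = A sin(11x) + B cos(11x), where A and B are arbitrary constants fixed by the endpoint conditions.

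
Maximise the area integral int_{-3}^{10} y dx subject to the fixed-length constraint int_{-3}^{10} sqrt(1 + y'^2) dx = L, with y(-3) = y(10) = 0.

Set up the augmented Lagrangian using a multiplier λ for the length constraint:
    F(y, y') = y − λ sqrt(1 + y'^2).
F has no explicit x dependence, so the Beltrami identity yields a first integral
    F − y' ∂F/∂y' = C.
Compute ∂F/∂y' = −λ y' / sqrt(1 + y'^2). Then
    y − λ sqrt(1 + y'^2) + λ y'^2 / sqrt(1 + y'^2) = C
    ⇒  y − λ / sqrt(1 + y'^2) = C.
Solving for y' and integrating gives
    (x − a)^2 + (y − b)^2 = λ^2,
a circular arc of radius λ. The constants a, b are determined by the endpoint conditions y(-3) = y(10) = 0, and λ is fixed implicitly by the length constraint
    ∫_{-3}^{10} sqrt(1 + y'^2) dx = L.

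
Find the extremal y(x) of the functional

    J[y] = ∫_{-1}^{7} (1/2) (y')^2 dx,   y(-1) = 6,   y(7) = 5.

The Lagrangian is L = (1/2) (y')^2.
Compute ∂L/∂y = 0, ∂L/∂y' = y'.
The Euler-Lagrange equation d/dx(∂L/∂y') − ∂L/∂y = 0 reduces to
    y'' = 0.
Its general solution is
    y(x) = A x + B,
with A, B fixed by the endpoint conditions.
Applying the endpoint conditions y(-1) = 6 and y(7) = 5: solve A·-1 + B = 6 and A·7 + B = 5. Subtracting gives A(7 − -1) = 5 − 6, so A = -1/8, and B = 6 − A·-1 = 47/8. Therefore
    y(x) = (-1/8) x + 47/8.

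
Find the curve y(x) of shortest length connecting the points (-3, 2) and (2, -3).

Arc-length functional: J[y] = ∫ sqrt(1 + (y')^2) dx.
Lagrangian L = sqrt(1 + (y')^2) has no explicit y dependence, so ∂L/∂y = 0 and the Euler-Lagrange equation gives
    d/dx( y' / sqrt(1 + (y')^2) ) = 0  ⇒  y' / sqrt(1 + (y')^2) = const.
Hence y' is constant, so y(x) is affine.
Fitting the endpoints (-3, 2) and (2, -3):
    slope m = ((-3) − 2) / (2 − (-3)) = -1,
    intercept c = 2 − m·(-3) = -1.
Extremal: y(x) = -x - 1.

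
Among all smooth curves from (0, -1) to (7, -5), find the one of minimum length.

Arc-length functional: J[y] = ∫ sqrt(1 + (y')^2) dx.
Lagrangian L = sqrt(1 + (y')^2) has no explicit y dependence, so ∂L/∂y = 0 and the Euler-Lagrange equation gives
    d/dx( y' / sqrt(1 + (y')^2) ) = 0  ⇒  y' / sqrt(1 + (y')^2) = const.
Hence y' is constant, so y(x) is affine.
Fitting the endpoints (0, -1) and (7, -5):
    slope m = ((-5) − (-1)) / (7 − 0) = -4/7,
    intercept c = (-1) − m·0 = -1.
Extremal: y(x) = (-4/7) x - 1.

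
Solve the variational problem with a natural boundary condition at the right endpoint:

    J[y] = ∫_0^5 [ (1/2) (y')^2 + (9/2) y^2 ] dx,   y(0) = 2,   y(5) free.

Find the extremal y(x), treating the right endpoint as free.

The Lagrangian L = (1/2) (y')^2 + (9/2) y^2 gives
    ∂L/∂y = 9 y,   ∂L/∂y' = y'.
Euler-Lagrange: y'' − 9 y = 0.
With k = 3, the general solution is
    y(x) = A cosh(3 x) + B sinh(3 x).
Fixed left endpoint y(0) = 2 ⇒ A = 2.
The right endpoint x = 5 is free, so the natural (transversality) condition is ∂L/∂y' |_{x=5} = 0, i.e. y'(5) = 0.
Compute y'(x) = A k sinh(k x) + B k cosh(k x), so
    y'(5) = A k sinh(k·5) + B k cosh(k·5) = 0
    ⇒ B = −A tanh(k·5) = − 2 tanh(3·5).
Therefore the extremal is
    y(x) = 2 cosh(3 x) − 2 tanh(3·5) sinh(3 x).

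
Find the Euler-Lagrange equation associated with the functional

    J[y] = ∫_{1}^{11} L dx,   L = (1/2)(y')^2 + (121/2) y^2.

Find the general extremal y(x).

The Lagrangian is L = (1/2)(y')^2 + (121/2) y^2.
∂L/∂y = 121y.
∂L/∂y' = y'.
The Euler-Lagrange equation d/dx(∂L/∂y') − ∂L/∂y = 0 becomes:
    y'' - 121 y = 0
General solution: y(x) = A e^(11x) + B e^(-11x), where A and B are arbitrary constants fixed by the endpoint conditions.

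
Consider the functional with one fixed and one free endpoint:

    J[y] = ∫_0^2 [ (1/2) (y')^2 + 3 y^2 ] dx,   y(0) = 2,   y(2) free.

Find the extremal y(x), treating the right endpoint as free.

The Lagrangian L = (1/2) (y')^2 + 3 y^2 gives
    ∂L/∂y = 6 y,   ∂L/∂y' = y'.
Euler-Lagrange: y'' − 6 y = 0.
With k = sqrt(6), the general solution is
    y(x) = A cosh(sqrt(6) x) + B sinh(sqrt(6) x).
Fixed left endpoint y(0) = 2 ⇒ A = 2.
The right endpoint x = 2 is free, so the natural (transversality) condition is ∂L/∂y' |_{x=2} = 0, i.e. y'(2) = 0.
Compute y'(x) = A k sinh(k x) + B k cosh(k x), so
    y'(2) = A k sinh(k·2) + B k cosh(k·2) = 0
    ⇒ B = −A tanh(k·2) = − 2 tanh(sqrt(6)·2).
Therefore the extremal is
    y(x) = 2 cosh(sqrt(6) x) − 2 tanh(sqrt(6)·2) sinh(sqrt(6) x).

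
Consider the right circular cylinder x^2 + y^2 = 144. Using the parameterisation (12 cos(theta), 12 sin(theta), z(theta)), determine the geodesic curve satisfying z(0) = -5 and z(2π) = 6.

Parameterise the cylinder of radius R = 12 as
    r(θ) = (12 cos θ, 12 sin θ, z(θ)).
The arc-length element is
    ds = sqrt(144 + (dz/dθ)^2) dθ,
so the Lagrangian is L = sqrt(144 + z'^2).
L depends on z' only, not on z or θ, so ∂L/∂z = 0 and
    ∂L/∂z' = z' / sqrt(144 + z'^2).
The Euler-Lagrange equation gives
    d/dθ( z' / sqrt(144 + z'^2) ) = 0,
so z' is constant. Integrating once:
    z(θ) = a θ + b,
a helix on the cylinder (a straight line when the cylinder is unrolled). The constants a, b are determined by the endpoint conditions.
With endpoint conditions z(0) = -5 and z(2π) = 6: from z(0) = b we get b = -5, and a·2π + -5 = 6 gives a = 11/(2π), so
    z(θ) = (11/(2π)) θ − 5.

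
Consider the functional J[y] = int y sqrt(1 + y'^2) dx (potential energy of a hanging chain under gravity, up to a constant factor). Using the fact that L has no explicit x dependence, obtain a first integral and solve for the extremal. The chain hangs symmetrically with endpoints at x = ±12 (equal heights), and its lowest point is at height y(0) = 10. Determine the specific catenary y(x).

The Lagrangian L(y, y') = y sqrt(1 + y'^2) has no explicit x dependence, so the Beltrami identity applies:
    L − y' ∂L/∂y' = C.
Compute ∂L/∂y' = y · y' / sqrt(1 + y'^2). Then
    L − y' ∂L/∂y'
    = y sqrt(1 + y'^2) − y · y'^2 / sqrt(1 + y'^2)
    = y (1 + y'^2 − y'^2) / sqrt(1 + y'^2)
    = y / sqrt(1 + y'^2) = C.
Squaring gives y^2 = C^2 (1 + y'^2), i.e.
    y'^2 = y^2 / C^2 − 1.
Separating variables,
    dy / sqrt(y^2 − C^2) = dx / C,
and integrating gives arccosh(y / C) = (x − a)/C, so
    y(x) = C cosh((x − a)/C),
the catenary. The constants C and a are fixed by the two endpoint conditions (and, for the hanging-chain problem, the length constraint selects C).
Now fit the given data. The endpoints x = ±12 are symmetric at equal height, so the catenary is even about its minimum: a = 0 and y(x) = C cosh(x/C). The lowest point is y(0) = C cosh(0) = C, and we are told y(0) = 10, so C = 10. Therefore
    y(x) = 10 cosh(x/10),
and at the endpoints
    y(±12) = 10 cosh(12/10).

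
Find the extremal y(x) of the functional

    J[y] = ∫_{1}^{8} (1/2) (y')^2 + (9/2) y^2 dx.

The Lagrangian is L = (1/2) (y')^2 + (9/2) y^2.
Compute ∂L/∂y = 9y, ∂L/∂y' = y'.
The Euler-Lagrange equation d/dx(∂L/∂y') − ∂L/∂y = 0 reduces to
    y'' − 9 y = 0.
Its general solution is
    y(x) = A e^(3x) + B e^(−3x),
with A, B fixed by the endpoint conditions.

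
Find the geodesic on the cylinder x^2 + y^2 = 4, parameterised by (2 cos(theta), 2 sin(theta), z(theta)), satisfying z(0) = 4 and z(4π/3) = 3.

Parameterise the cylinder of radius R = 2 as
    r(θ) = (2 cos θ, 2 sin θ, z(θ)).
The arc-length element is
    ds = sqrt(4 + (dz/dθ)^2) dθ,
so the Lagrangian is L = sqrt(4 + z'^2).
L depends on z' only, not on z or θ, so ∂L/∂z = 0 and
    ∂L/∂z' = z' / sqrt(4 + z'^2).
The Euler-Lagrange equation gives
    d/dθ( z' / sqrt(4 + z'^2) ) = 0,
so z' is constant. Integrating once:
    z(θ) = a θ + b,
a helix on the cylinder (a straight line when the cylinder is unrolled). The constants a, b are determined by the endpoint conditions.
With endpoint conditions z(0) = 4 and z(4π/3) = 3: from z(0) = b we get b = 4, and a·4π/3 + 4 = 3 gives a = -3/(4π), so
    z(θ) = (-3/(4π)) θ + 4.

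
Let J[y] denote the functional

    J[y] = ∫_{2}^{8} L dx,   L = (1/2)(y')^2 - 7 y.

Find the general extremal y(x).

The Lagrangian is L = (1/2)(y')^2 - 7 y.
∂L/∂y = -7.
∂L/∂y' = y'.
The Euler-Lagrange equation d/dx(∂L/∂y') − ∂L/∂y = 0 becomes:
    y'' + 7 = 0
General solution: y(x) = -(7/2) x^2 + A x + B, where A and B are arbitrary constants fixed by the endpoint conditions.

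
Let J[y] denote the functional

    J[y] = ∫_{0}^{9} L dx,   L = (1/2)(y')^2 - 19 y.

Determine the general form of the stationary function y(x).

The Lagrangian is L = (1/2)(y')^2 - 19 y.
∂L/∂y = -19.
∂L/∂y' = y'.
The Euler-Lagrange equation d/dx(∂L/∂y') − ∂L/∂y = 0 becomes:
    y'' + 19 = 0
General solution: y(x) = -(19/2) x^2 + A x + B, where A and B are arbitrary constants fixed by the endpoint conditions.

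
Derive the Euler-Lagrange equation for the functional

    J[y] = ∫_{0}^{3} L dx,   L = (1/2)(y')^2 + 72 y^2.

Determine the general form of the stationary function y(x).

The Lagrangian is L = (1/2)(y')^2 + 72 y^2.
∂L/∂y = 144y.
∂L/∂y' = y'.
The Euler-Lagrange equation d/dx(∂L/∂y') − ∂L/∂y = 0 becomes:
    y'' - 144 y = 0
General solution: y(x) = A e^(12x) + B e^(-12x), where A and B are arbitrary constants fixed by the endpoint conditions.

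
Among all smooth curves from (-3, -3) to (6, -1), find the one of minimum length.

Arc-length functional: J[y] = ∫ sqrt(1 + (y')^2) dx.
Lagrangian L = sqrt(1 + (y')^2) has no explicit y dependence, so ∂L/∂y = 0 and the Euler-Lagrange equation gives
    d/dx( y' / sqrt(1 + (y')^2) ) = 0  ⇒  y' / sqrt(1 + (y')^2) = const.
Hence y' is constant, so y(x) is affine.
Fitting the endpoints (-3, -3) and (6, -1):
    slope m = ((-1) − (-3)) / (6 − (-3)) = 2/9,
    intercept c = (-3) − m·(-3) = -7/3.
Extremal: y(x) = (2/9) x - 7/3.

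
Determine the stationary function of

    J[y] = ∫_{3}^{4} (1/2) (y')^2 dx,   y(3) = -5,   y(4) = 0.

The Lagrangian is L = (1/2) (y')^2.
Compute ∂L/∂y = 0, ∂L/∂y' = y'.
The Euler-Lagrange equation d/dx(∂L/∂y') − ∂L/∂y = 0 reduces to
    y'' = 0.
Its general solution is
    y(x) = A x + B,
with A, B fixed by the endpoint conditions.
Applying the endpoint conditions y(3) = -5 and y(4) = 0: solve A·3 + B = -5 and A·4 + B = 0. Subtracting gives A(4 − 3) = 0 − -5, so A = 5, and B = -5 − A·3 = -20. Therefore
    y(x) = 5 x - 20.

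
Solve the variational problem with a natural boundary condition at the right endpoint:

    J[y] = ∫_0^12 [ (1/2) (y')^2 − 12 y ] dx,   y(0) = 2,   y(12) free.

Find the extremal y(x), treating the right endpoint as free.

The Lagrangian L = (1/2) (y')^2 − 12 y gives
    ∂L/∂y = −12,   ∂L/∂y' = y'.
Euler-Lagrange: d/dx(y') − (−12) = 0, i.e. y'' + 12 = 0, so
    y(x) = −(12/2) x^2 + C1 x + C2.
Fixed left endpoint y(0) = 2 ⇒ C2 = 2.
The right endpoint x = 12 is free, so the natural (transversality) condition is ∂L/∂y' |_{x=12} = 0, i.e. y'(12) = 0.
Compute y'(x) = −12 x + C1, so y'(12) = −144 + C1 = 0 ⇒ C1 = 144.
Therefore the extremal is
    y(x) = −6 x^2 + 144 x + 2.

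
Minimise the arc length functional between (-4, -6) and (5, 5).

Arc-length functional: J[y] = ∫ sqrt(1 + (y')^2) dx.
Lagrangian L = sqrt(1 + (y')^2) has no explicit y dependence, so ∂L/∂y = 0 and the Euler-Lagrange equation gives
    d/dx( y' / sqrt(1 + (y')^2) ) = 0  ⇒  y' / sqrt(1 + (y')^2) = const.
Hence y' is constant, so y(x) is affine.
Fitting the endpoints (-4, -6) and (5, 5):
    slope m = (5 − (-6)) / (5 − (-4)) = 11/9,
    intercept c = (-6) − m·(-4) = -10/9.
Extremal: y(x) = (11/9) x - 10/9.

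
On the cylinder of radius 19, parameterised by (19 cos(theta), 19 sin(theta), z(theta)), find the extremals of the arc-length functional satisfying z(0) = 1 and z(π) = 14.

Parameterise the cylinder of radius R = 19 as
    r(θ) = (19 cos θ, 19 sin θ, z(θ)).
The arc-length element is
    ds = sqrt(361 + (dz/dθ)^2) dθ,
so the Lagrangian is L = sqrt(361 + z'^2).
L depends on z' only, not on z or θ, so ∂L/∂z = 0 and
    ∂L/∂z' = z' / sqrt(361 + z'^2).
The Euler-Lagrange equation gives
    d/dθ( z' / sqrt(361 + z'^2) ) = 0,
so z' is constant. Integrating once:
    z(θ) = a θ + b,
a helix on the cylinder (a straight line when the cylinder is unrolled). The constants a, b are determined by the endpoint conditions.
With endpoint conditions z(0) = 1 and z(π) = 14: from z(0) = b we get b = 1, and a·π + 1 = 14 gives a = 13/π, so
    z(θ) = (13/π) θ + 1.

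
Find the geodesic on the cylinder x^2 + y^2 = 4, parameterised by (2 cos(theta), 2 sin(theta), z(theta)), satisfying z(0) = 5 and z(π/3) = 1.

Parameterise the cylinder of radius R = 2 as
    r(θ) = (2 cos θ, 2 sin θ, z(θ)).
The arc-length element is
    ds = sqrt(4 + (dz/dθ)^2) dθ,
so the Lagrangian is L = sqrt(4 + z'^2).
L depends on z' only, not on z or θ, so ∂L/∂z = 0 and
    ∂L/∂z' = z' / sqrt(4 + z'^2).
The Euler-Lagrange equation gives
    d/dθ( z' / sqrt(4 + z'^2) ) = 0,
so z' is constant. Integrating once:
    z(θ) = a θ + b,
a helix on the cylinder (a straight line when the cylinder is unrolled). The constants a, b are determined by the endpoint conditions.
With endpoint conditions z(0) = 5 and z(π/3) = 1: from z(0) = b we get b = 5, and a·π/3 + 5 = 1 gives a = -12/π, so
    z(θ) = (-12/π) θ + 5.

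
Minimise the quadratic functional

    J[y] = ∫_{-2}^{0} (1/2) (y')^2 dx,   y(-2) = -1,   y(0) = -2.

The Lagrangian is L = (1/2) (y')^2.
Compute ∂L/∂y = 0, ∂L/∂y' = y'.
The Euler-Lagrange equation d/dx(∂L/∂y') − ∂L/∂y = 0 reduces to
    y'' = 0.
Its general solution is
    y(x) = A x + B,
with A, B fixed by the endpoint conditions.
Applying the endpoint conditions y(-2) = -1 and y(0) = -2: solve A·-2 + B = -1 and A·0 + B = -2. Subtracting gives A(0 − -2) = -2 − -1, so A = -1/2, and B = -1 − A·-2 = -2. Therefore
    y(x) = (-1/2) x - 2.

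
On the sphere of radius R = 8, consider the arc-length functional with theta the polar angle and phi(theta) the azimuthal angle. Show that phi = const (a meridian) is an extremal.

On the sphere of radius R = 8 with spherical coordinates (θ, φ), the induced metric is
    ds^2 = 64(dθ^2 + sin^2(θ) dφ^2).
Using θ as the parameter, the arc-length functional becomes
    J[φ] = ∫ 8 sqrt(1 + sin^2(θ) (dφ/dθ)^2) dθ.
So L = 8 sqrt(1 + sin^2(θ) φ'^2). Compute
    ∂L/∂φ = 0  (L has no explicit φ dependence),
    ∂L/∂φ' = 8 sin^2(θ) φ' / sqrt(1 + sin^2(θ) φ'^2).
For the candidate φ(θ) = c (constant), φ' = 0, so ∂L/∂φ' evaluated along the candidate vanishes, and ∂L/∂φ is identically zero. Hence
    d/dθ(∂L/∂φ') − ∂L/∂φ = 0
is satisfied. Therefore meridians φ = const are extremals of arc length — they are geodesics on the sphere.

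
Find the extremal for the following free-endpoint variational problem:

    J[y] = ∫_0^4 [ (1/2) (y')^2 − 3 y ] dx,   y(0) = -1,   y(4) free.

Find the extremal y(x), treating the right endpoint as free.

The Lagrangian L = (1/2) (y')^2 − 3 y gives
    ∂L/∂y = −3,   ∂L/∂y' = y'.
Euler-Lagrange: d/dx(y') − (−3) = 0, i.e. y'' + 3 = 0, so
    y(x) = −(3/2) x^2 + C1 x + C2.
Fixed left endpoint y(0) = -1 ⇒ C2 = -1.
The right endpoint x = 4 is free, so the natural (transversality) condition is ∂L/∂y' |_{x=4} = 0, i.e. y'(4) = 0.
Compute y'(x) = −3 x + C1, so y'(4) = −12 + C1 = 0 ⇒ C1 = 12.
Therefore the extremal is
    y(x) = −(3/2) x^2 + 12 x − 1.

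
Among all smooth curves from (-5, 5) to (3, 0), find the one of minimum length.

Arc-length functional: J[y] = ∫ sqrt(1 + (y')^2) dx.
Lagrangian L = sqrt(1 + (y')^2) has no explicit y dependence, so ∂L/∂y = 0 and the Euler-Lagrange equation gives
    d/dx( y' / sqrt(1 + (y')^2) ) = 0  ⇒  y' / sqrt(1 + (y')^2) = const.
Hence y' is constant, so y(x) is affine.
Fitting the endpoints (-5, 5) and (3, 0):
    slope m = (0 − 5) / (3 − (-5)) = -5/8,
    intercept c = 5 − m·(-5) = 15/8.
Extremal: y(x) = (-5/8) x + 15/8.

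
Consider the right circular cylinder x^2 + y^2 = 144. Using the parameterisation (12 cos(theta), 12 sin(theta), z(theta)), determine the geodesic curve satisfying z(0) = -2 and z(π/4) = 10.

Parameterise the cylinder of radius R = 12 as
    r(θ) = (12 cos θ, 12 sin θ, z(θ)).
The arc-length element is
    ds = sqrt(144 + (dz/dθ)^2) dθ,
so the Lagrangian is L = sqrt(144 + z'^2).
L depends on z' only, not on z or θ, so ∂L/∂z = 0 and
    ∂L/∂z' = z' / sqrt(144 + z'^2).
The Euler-Lagrange equation gives
    d/dθ( z' / sqrt(144 + z'^2) ) = 0,
so z' is constant. Integrating once:
    z(θ) = a θ + b,
a helix on the cylinder (a straight line when the cylinder is unrolled). The constants a, b are determined by the endpoint conditions.
With endpoint conditions z(0) = -2 and z(π/4) = 10: from z(0) = b we get b = -2, and a·π/4 + -2 = 10 gives a = 48/π, so
    z(θ) = (48/π) θ − 2.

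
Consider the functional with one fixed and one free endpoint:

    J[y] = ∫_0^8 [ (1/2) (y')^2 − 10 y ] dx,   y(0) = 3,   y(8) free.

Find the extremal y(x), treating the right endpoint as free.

The Lagrangian L = (1/2) (y')^2 − 10 y gives
    ∂L/∂y = −10,   ∂L/∂y' = y'.
Euler-Lagrange: d/dx(y') − (−10) = 0, i.e. y'' + 10 = 0, so
    y(x) = −(10/2) x^2 + C1 x + C2.
Fixed left endpoint y(0) = 3 ⇒ C2 = 3.
The right endpoint x = 8 is free, so the natural (transversality) condition is ∂L/∂y' |_{x=8} = 0, i.e. y'(8) = 0.
Compute y'(x) = −10 x + C1, so y'(8) = −80 + C1 = 0 ⇒ C1 = 80.
Therefore the extremal is
    y(x) = −5 x^2 + 80 x + 3.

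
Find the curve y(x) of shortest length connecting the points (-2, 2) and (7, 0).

Arc-length functional: J[y] = ∫ sqrt(1 + (y')^2) dx.
Lagrangian L = sqrt(1 + (y')^2) has no explicit y dependence, so ∂L/∂y = 0 and the Euler-Lagrange equation gives
    d/dx( y' / sqrt(1 + (y')^2) ) = 0  ⇒  y' / sqrt(1 + (y')^2) = const.
Hence y' is constant, so y(x) is affine.
Fitting the endpoints (-2, 2) and (7, 0):
    slope m = (0 − 2) / (7 − (-2)) = -2/9,
    intercept c = 2 − m·(-2) = 14/9.
Extremal: y(x) = (-2/9) x + 14/9.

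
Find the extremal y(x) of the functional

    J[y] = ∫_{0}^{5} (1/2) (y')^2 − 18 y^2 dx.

The Lagrangian is L = (1/2) (y')^2 − 18 y^2.
Compute ∂L/∂y = -36y, ∂L/∂y' = y'.
The Euler-Lagrange equation d/dx(∂L/∂y') − ∂L/∂y = 0 reduces to
    y'' + 36 y = 0.
Its general solution is
    y(x) = A sin(6x) + B cos(6x),
with A, B fixed by the endpoint conditions.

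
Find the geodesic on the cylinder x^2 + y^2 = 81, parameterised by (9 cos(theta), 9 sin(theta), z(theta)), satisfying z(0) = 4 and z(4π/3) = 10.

Parameterise the cylinder of radius R = 9 as
    r(θ) = (9 cos θ, 9 sin θ, z(θ)).
The arc-length element is
    ds = sqrt(81 + (dz/dθ)^2) dθ,
so the Lagrangian is L = sqrt(81 + z'^2).
L depends on z' only, not on z or θ, so ∂L/∂z = 0 and
    ∂L/∂z' = z' / sqrt(81 + z'^2).
The Euler-Lagrange equation gives
    d/dθ( z' / sqrt(81 + z'^2) ) = 0,
so z' is constant. Integrating once:
    z(θ) = a θ + b,
a helix on the cylinder (a straight line when the cylinder is unrolled). The constants a, b are determined by the endpoint conditions.
With endpoint conditions z(0) = 4 and z(4π/3) = 10: from z(0) = b we get b = 4, and a·4π/3 + 4 = 10 gives a = 9/(2π), so
    z(θ) = (9/(2π)) θ + 4.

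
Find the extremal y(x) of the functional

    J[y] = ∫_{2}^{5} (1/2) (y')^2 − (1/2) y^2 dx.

The Lagrangian is L = (1/2) (y')^2 − (1/2) y^2.
Compute ∂L/∂y = -y, ∂L/∂y' = y'.
The Euler-Lagrange equation d/dx(∂L/∂y') − ∂L/∂y = 0 reduces to
    y'' + y = 0.
Its general solution is
    y(x) = A sin(x) + B cos(x),
with A, B fixed by the endpoint conditions.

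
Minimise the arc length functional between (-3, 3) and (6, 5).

Arc-length functional: J[y] = ∫ sqrt(1 + (y')^2) dx.
Lagrangian L = sqrt(1 + (y')^2) has no explicit y dependence, so ∂L/∂y = 0 and the Euler-Lagrange equation gives
    d/dx( y' / sqrt(1 + (y')^2) ) = 0  ⇒  y' / sqrt(1 + (y')^2) = const.
Hence y' is constant, so y(x) is affine.
Fitting the endpoints (-3, 3) and (6, 5):
    slope m = (5 − 3) / (6 − (-3)) = 2/9,
    intercept c = 3 − m·(-3) = 11/3.
Extremal: y(x) = (2/9) x + 11/3.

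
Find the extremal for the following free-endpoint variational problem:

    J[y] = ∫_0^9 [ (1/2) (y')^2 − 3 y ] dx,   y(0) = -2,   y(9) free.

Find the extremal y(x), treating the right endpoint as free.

The Lagrangian L = (1/2) (y')^2 − 3 y gives
    ∂L/∂y = −3,   ∂L/∂y' = y'.
Euler-Lagrange: d/dx(y') − (−3) = 0, i.e. y'' + 3 = 0, so
    y(x) = −(3/2) x^2 + C1 x + C2.
Fixed left endpoint y(0) = -2 ⇒ C2 = -2.
The right endpoint x = 9 is free, so the natural (transversality) condition is ∂L/∂y' |_{x=9} = 0, i.e. y'(9) = 0.
Compute y'(x) = −3 x + C1, so y'(9) = −27 + C1 = 0 ⇒ C1 = 27.
Therefore the extremal is
    y(x) = −(3/2) x^2 + 27 x − 2.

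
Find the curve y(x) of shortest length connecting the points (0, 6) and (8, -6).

Arc-length functional: J[y] = ∫ sqrt(1 + (y')^2) dx.
Lagrangian L = sqrt(1 + (y')^2) has no explicit y dependence, so ∂L/∂y = 0 and the Euler-Lagrange equation gives
    d/dx( y' / sqrt(1 + (y')^2) ) = 0  ⇒  y' / sqrt(1 + (y')^2) = const.
Hence y' is constant, so y(x) is affine.
Fitting the endpoints (0, 6) and (8, -6):
    slope m = ((-6) − 6) / (8 − 0) = -3/2,
    intercept c = 6 − m·0 = 6.
Extremal: y(x) = (-3/2) x + 6.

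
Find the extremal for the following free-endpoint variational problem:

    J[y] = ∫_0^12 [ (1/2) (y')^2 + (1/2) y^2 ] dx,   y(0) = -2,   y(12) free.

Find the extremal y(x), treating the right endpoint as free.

The Lagrangian L = (1/2) (y')^2 + (1/2) y^2 gives
    ∂L/∂y = 1 y,   ∂L/∂y' = y'.
Euler-Lagrange: y'' − y = 0.
With k = 1, the general solution is
    y(x) = A cosh(x) + B sinh(x).
Fixed left endpoint y(0) = -2 ⇒ A = -2.
The right endpoint x = 12 is free, so the natural (transversality) condition is ∂L/∂y' |_{x=12} = 0, i.e. y'(12) = 0.
Compute y'(x) = A k sinh(k x) + B k cosh(k x), so
    y'(12) = A k sinh(k·12) + B k cosh(k·12) = 0
    ⇒ B = −A tanh(k·12) = 2 tanh(1·12).
Therefore the extremal is
    y(x) = −2 cosh(1 x) + 2 tanh(1·12) sinh(1 x).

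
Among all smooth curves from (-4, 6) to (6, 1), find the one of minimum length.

Arc-length functional: J[y] = ∫ sqrt(1 + (y')^2) dx.
Lagrangian L = sqrt(1 + (y')^2) has no explicit y dependence, so ∂L/∂y = 0 and the Euler-Lagrange equation gives
    d/dx( y' / sqrt(1 + (y')^2) ) = 0  ⇒  y' / sqrt(1 + (y')^2) = const.
Hence y' is constant, so y(x) is affine.
Fitting the endpoints (-4, 6) and (6, 1):
    slope m = (1 − 6) / (6 − (-4)) = -1/2,
    intercept c = 6 − m·(-4) = 4.
Extremal: y(x) = (-1/2) x + 4.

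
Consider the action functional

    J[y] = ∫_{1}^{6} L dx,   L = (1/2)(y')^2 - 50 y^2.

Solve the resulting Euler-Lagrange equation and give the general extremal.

The Lagrangian is L = (1/2)(y')^2 - 50 y^2.
∂L/∂y = -100y.
∂L/∂y' = y'.
The Euler-Lagrange equation d/dx(∂L/∂y') − ∂L/∂y = 0 becomes:
    y'' + 100 y = 0
General solution: y(x) = A sin(10x) + B cos(10x), where A and B are arbitrary constants fixed by the endpoint conditions.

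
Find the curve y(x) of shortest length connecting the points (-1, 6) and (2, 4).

Arc-length functional: J[y] = ∫ sqrt(1 + (y')^2) dx.
Lagrangian L = sqrt(1 + (y')^2) has no explicit y dependence, so ∂L/∂y = 0 and the Euler-Lagrange equation gives
    d/dx( y' / sqrt(1 + (y')^2) ) = 0  ⇒  y' / sqrt(1 + (y')^2) = const.
Hence y' is constant, so y(x) is affine.
Fitting the endpoints (-1, 6) and (2, 4):
    slope m = (4 − 6) / (2 − (-1)) = -2/3,
    intercept c = 6 − m·(-1) = 16/3.
Extremal: y(x) = (-2/3) x + 16/3.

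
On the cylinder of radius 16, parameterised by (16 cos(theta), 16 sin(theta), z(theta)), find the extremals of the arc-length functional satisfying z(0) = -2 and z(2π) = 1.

Parameterise the cylinder of radius R = 16 as
    r(θ) = (16 cos θ, 16 sin θ, z(θ)).
The arc-length element is
    ds = sqrt(256 + (dz/dθ)^2) dθ,
so the Lagrangian is L = sqrt(256 + z'^2).
L depends on z' only, not on z or θ, so ∂L/∂z = 0 and
    ∂L/∂z' = z' / sqrt(256 + z'^2).
The Euler-Lagrange equation gives
    d/dθ( z' / sqrt(256 + z'^2) ) = 0,
so z' is constant. Integrating once:
    z(θ) = a θ + b,
a helix on the cylinder (a straight line when the cylinder is unrolled). The constants a, b are determined by the endpoint conditions.
With endpoint conditions z(0) = -2 and z(2π) = 1: from z(0) = b we get b = -2, and a·2π + -2 = 1 gives a = 3/(2π), so
    z(θ) = (3/(2π)) θ − 2.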